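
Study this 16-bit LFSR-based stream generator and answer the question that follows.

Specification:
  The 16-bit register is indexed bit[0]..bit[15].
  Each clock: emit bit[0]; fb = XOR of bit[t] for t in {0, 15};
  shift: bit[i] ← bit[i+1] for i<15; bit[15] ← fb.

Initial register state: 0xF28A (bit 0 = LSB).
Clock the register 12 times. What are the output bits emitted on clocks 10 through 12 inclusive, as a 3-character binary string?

100

reg_0 = 0xF28A
clock 1: out=0, reg = 0xF945
clock 2: out=1, reg = 0x7CA2
clock 3: out=0, reg = 0x3E51
clock 4: out=1, reg = 0x9F28
clock 5: out=0, reg = 0xCF94
clock 6: out=0, reg = 0xE7CA
clock 7: out=0, reg = 0xF3E5
clock 8: out=1, reg = 0x79F2
clock 9: out=0, reg = 0x3CF9
clock 10: out=1, reg = 0x9E7C
clock 11: out=0, reg = 0xCF3E
clock 12: out=0, reg = 0xE79F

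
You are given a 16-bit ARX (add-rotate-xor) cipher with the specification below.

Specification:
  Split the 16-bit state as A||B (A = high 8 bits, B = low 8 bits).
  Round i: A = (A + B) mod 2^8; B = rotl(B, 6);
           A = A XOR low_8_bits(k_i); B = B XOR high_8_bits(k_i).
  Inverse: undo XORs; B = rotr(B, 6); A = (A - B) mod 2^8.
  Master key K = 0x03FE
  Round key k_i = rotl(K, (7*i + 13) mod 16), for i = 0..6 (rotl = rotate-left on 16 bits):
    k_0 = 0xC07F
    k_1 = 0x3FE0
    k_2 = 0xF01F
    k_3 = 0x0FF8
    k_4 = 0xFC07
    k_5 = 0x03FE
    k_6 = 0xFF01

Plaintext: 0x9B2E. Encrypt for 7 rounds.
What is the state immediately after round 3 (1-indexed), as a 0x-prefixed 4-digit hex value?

0xD18B

s_0 = plaintext = 0x9B2E
s_1 = Round(s_0, k_0) = 0xB64B
s_2 = Round(s_1, k_1) = 0xE1ED
s_3 = Round(s_2, k_2) = 0xD18B
s_4 = Round(s_3, k_3) = 0xA4ED
s_5 = Round(s_4, k_4) = 0x9687
s_6 = Round(s_5, k_5) = 0xE3E2
s_7 = Round(s_6, k_6) = 0xC447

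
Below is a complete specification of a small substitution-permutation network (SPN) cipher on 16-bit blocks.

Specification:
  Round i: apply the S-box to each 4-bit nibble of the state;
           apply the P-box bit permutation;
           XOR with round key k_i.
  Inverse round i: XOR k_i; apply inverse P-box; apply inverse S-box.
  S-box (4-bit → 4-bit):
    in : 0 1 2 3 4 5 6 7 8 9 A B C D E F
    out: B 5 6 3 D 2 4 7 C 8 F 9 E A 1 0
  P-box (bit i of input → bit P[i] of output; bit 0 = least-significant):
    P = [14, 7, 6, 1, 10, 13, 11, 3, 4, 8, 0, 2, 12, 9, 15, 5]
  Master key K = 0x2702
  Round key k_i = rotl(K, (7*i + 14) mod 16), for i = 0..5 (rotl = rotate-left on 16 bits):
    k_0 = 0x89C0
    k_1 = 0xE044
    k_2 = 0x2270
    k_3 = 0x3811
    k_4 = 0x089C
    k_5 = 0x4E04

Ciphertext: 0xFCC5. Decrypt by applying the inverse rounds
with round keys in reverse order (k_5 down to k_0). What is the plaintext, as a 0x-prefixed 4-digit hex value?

s_0 = ciphertext = 0xFCC5
s_1 = InvRound(s_0, k_5) = 0x7652
s_2 = InvRound(s_1, k_4) = 0x39AA
s_3 = InvRound(s_2, k_3) = 0x979D
s_4 = InvRound(s_3, k_2) = 0x4C02
s_5 = InvRound(s_4, k_1) = 0x6978
s_6 = InvRound(s_5, k_0) = 0x8ED3

0x8ED3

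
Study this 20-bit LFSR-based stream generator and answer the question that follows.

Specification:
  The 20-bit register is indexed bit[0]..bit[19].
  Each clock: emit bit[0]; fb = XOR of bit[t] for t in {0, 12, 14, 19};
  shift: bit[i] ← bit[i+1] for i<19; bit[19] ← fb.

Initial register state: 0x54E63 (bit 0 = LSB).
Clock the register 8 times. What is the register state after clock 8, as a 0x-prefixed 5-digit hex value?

reg_0 = 0x54E63
clock 1: out=1, reg = 0x2A731
clock 2: out=1, reg = 0x95398
clock 3: out=0, reg = 0xCA9CC
clock 4: out=0, reg = 0xE54E6
clock 5: out=0, reg = 0xF2A73
clock 6: out=1, reg = 0x79539
clock 7: out=1, reg = 0x3CA9C
clock 8: out=0, reg = 0x9E54E

0x9E54E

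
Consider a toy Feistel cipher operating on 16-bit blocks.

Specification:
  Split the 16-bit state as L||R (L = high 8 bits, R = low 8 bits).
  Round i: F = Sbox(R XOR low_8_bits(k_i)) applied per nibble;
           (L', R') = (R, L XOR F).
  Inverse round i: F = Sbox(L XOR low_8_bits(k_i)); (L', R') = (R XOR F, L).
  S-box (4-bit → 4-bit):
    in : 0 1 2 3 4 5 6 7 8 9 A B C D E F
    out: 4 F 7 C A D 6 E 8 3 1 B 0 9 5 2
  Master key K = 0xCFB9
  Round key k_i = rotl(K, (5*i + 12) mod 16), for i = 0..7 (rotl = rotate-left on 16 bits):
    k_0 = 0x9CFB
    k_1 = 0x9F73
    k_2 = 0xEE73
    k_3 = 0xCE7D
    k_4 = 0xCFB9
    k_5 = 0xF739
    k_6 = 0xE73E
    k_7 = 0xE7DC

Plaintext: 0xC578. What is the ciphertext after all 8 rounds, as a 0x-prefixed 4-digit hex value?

0x561D

s_0 = plaintext = 0xC578
s_1 = Round(s_0, k_0) = 0x7849
s_2 = Round(s_1, k_1) = 0x49B9
s_3 = Round(s_2, k_2) = 0xB948
s_4 = Round(s_3, k_3) = 0x4874
s_5 = Round(s_4, k_4) = 0x7441
s_6 = Round(s_5, k_5) = 0x419C
s_7 = Round(s_6, k_6) = 0x9C56
s_8 = Round(s_7, k_7) = 0x561D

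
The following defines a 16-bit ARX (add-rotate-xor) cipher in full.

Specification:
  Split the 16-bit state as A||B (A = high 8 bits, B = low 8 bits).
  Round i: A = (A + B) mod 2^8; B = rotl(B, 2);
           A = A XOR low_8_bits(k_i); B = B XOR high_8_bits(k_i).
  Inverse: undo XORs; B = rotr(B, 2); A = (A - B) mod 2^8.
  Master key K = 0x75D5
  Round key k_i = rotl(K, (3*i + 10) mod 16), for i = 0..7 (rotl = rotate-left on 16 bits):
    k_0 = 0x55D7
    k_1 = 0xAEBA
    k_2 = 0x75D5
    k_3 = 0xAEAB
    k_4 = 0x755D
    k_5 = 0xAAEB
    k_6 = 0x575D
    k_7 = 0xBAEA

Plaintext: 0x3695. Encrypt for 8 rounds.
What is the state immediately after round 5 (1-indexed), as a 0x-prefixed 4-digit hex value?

0xD630

s_0 = plaintext = 0x3695
s_1 = Round(s_0, k_0) = 0x1C03
s_2 = Round(s_1, k_1) = 0xA5A2
s_3 = Round(s_2, k_2) = 0x92FF
s_4 = Round(s_3, k_3) = 0x3A51
s_5 = Round(s_4, k_4) = 0xD630
s_6 = Round(s_5, k_5) = 0xED6A
s_7 = Round(s_6, k_6) = 0x0AFE
s_8 = Round(s_7, k_7) = 0xE241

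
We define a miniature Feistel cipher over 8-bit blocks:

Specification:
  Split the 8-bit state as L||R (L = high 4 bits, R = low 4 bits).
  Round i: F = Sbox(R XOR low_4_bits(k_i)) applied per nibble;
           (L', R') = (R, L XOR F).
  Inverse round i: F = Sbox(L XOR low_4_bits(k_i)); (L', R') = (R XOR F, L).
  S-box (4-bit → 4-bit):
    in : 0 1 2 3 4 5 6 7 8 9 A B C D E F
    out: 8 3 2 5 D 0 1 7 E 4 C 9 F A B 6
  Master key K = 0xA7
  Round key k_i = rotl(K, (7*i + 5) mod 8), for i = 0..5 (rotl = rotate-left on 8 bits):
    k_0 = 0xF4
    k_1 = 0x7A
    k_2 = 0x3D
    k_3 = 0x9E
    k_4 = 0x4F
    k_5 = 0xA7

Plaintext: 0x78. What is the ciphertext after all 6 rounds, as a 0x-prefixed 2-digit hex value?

0xED

s_0 = plaintext = 0x78
s_1 = Round(s_0, k_0) = 0x88
s_2 = Round(s_1, k_1) = 0x8A
s_3 = Round(s_2, k_2) = 0xAF
s_4 = Round(s_3, k_3) = 0xF9
s_5 = Round(s_4, k_4) = 0x9E
s_6 = Round(s_5, k_5) = 0xED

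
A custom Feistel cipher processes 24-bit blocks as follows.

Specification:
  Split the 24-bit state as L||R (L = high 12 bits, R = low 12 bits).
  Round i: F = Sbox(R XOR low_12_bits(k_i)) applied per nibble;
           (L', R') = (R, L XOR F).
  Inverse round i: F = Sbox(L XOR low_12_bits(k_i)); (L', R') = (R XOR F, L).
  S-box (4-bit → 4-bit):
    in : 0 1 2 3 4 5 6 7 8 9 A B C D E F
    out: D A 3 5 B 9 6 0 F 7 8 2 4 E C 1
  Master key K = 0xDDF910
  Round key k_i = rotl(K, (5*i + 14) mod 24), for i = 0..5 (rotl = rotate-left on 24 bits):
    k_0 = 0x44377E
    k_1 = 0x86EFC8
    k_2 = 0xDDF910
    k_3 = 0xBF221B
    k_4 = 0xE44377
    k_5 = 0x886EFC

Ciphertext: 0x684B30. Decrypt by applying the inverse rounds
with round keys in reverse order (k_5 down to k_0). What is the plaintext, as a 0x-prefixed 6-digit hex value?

s_0 = ciphertext = 0x684B30
s_1 = InvRound(s_0, k_5) = 0x43F684
s_2 = InvRound(s_1, k_4) = 0x63B43F
s_3 = InvRound(s_2, k_3) = 0xF0263B
s_4 = InvRound(s_3, k_2) = 0x098F02
s_5 = InvRound(s_4, k_1) = 0xE9F098
s_6 = InvRound(s_5, k_0) = 0x752E9F

0x752E9F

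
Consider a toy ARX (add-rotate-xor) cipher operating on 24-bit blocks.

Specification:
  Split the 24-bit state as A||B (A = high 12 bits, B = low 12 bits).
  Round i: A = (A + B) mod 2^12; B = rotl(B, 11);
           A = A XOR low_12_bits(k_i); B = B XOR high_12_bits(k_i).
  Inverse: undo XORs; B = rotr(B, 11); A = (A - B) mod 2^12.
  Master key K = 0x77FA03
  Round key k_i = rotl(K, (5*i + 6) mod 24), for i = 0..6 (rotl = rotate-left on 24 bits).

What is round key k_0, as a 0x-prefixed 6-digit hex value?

0xFE80DD

K = 0x77FA03
k_0 = rotl(K, (5*0+6) mod 24) = rotl(K, 6) = 0xFE80DD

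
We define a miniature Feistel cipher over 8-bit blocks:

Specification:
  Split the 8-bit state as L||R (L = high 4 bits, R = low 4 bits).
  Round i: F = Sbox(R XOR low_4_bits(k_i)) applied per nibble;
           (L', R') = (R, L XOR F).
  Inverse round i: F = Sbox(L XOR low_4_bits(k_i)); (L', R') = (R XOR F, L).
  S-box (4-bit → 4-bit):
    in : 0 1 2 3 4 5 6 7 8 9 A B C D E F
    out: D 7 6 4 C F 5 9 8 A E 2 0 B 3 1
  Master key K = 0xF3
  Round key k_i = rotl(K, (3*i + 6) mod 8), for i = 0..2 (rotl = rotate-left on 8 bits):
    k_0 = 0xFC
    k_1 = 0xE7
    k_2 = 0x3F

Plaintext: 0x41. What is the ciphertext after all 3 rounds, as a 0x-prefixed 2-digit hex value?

0x9A

s_0 = plaintext = 0x41
s_1 = Round(s_0, k_0) = 0x1F
s_2 = Round(s_1, k_1) = 0xF9
s_3 = Round(s_2, k_2) = 0x9A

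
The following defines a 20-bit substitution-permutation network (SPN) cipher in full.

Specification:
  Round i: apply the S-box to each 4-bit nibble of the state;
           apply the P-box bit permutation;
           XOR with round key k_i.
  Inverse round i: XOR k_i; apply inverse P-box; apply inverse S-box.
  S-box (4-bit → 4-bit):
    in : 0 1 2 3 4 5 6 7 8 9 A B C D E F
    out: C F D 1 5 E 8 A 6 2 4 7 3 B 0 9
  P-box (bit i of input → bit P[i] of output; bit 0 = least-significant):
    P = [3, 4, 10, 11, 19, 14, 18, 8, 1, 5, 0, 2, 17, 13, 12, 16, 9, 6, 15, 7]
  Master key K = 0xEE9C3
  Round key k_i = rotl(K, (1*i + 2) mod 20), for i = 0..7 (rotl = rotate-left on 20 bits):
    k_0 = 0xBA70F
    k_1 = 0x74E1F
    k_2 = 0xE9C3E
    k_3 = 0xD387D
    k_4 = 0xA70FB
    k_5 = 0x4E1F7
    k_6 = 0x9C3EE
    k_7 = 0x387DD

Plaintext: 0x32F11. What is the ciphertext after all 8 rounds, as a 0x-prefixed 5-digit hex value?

s_0 = plaintext = 0x32F11
s_1 = Round(s_0, k_0) = 0x4F811
s_2 = Round(s_1, k_1) = 0x88126
s_3 = Round(s_2, k_2) = 0x22559
s_4 = Round(s_3, k_3) = 0xAEBC8
s_5 = Round(s_4, k_4) = 0x2B4C8
s_6 = Round(s_5, k_5) = 0xE1764
s_7 = Round(s_6, k_6) = 0xAF6C2
s_8 = Round(s_7, k_7) = 0x84BD1

0x84BD1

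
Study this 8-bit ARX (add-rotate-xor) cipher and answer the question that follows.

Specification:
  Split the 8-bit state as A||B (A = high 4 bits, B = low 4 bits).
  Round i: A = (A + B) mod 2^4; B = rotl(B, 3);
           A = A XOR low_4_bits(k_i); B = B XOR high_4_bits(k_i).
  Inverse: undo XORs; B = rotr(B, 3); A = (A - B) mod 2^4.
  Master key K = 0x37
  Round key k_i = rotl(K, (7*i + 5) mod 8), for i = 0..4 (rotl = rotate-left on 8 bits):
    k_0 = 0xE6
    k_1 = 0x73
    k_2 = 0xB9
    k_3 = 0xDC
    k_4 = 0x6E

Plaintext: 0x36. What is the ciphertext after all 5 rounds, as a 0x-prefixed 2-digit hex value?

0x45

s_0 = plaintext = 0x36
s_1 = Round(s_0, k_0) = 0xFD
s_2 = Round(s_1, k_1) = 0xF9
s_3 = Round(s_2, k_2) = 0x17
s_4 = Round(s_3, k_3) = 0x46
s_5 = Round(s_4, k_4) = 0x45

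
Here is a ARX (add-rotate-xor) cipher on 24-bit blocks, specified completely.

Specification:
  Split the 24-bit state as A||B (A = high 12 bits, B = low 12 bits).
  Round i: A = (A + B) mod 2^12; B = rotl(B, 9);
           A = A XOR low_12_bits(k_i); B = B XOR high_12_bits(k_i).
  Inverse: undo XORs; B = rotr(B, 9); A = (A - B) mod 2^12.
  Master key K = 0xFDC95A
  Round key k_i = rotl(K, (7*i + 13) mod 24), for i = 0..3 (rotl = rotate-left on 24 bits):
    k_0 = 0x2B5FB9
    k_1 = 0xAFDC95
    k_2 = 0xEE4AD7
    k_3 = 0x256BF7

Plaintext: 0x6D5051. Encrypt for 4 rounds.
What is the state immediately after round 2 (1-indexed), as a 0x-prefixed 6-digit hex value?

s_0 = plaintext = 0x6D5051
s_1 = Round(s_0, k_0) = 0x89F0BF
s_2 = Round(s_1, k_1) = 0x5CB4EA
s_3 = Round(s_2, k_2) = 0x062A79
s_4 = Round(s_3, k_3) = 0x12C119

0x5CB4EA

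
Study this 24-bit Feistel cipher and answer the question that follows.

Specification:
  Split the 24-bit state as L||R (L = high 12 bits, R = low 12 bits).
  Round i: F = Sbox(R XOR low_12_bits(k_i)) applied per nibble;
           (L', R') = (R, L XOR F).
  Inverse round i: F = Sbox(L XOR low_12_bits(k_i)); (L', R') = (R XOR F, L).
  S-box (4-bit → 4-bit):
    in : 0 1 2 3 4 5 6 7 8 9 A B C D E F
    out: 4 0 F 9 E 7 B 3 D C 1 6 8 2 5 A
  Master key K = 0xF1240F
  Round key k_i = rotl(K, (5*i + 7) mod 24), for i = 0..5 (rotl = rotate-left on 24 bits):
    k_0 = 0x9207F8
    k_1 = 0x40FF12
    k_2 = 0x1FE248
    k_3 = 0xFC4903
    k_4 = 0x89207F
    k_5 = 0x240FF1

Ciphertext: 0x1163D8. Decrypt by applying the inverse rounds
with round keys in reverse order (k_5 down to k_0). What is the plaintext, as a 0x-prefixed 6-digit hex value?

0xE9CC8F

s_0 = ciphertext = 0x1163D8
s_1 = InvRound(s_0, k_5) = 0x68B116
s_2 = InvRound(s_1, k_4) = 0xAB868B
s_3 = InvRound(s_2, k_3) = 0xFEDAB8
s_4 = InvRound(s_3, k_2) = 0x8AFFED
s_5 = InvRound(s_4, k_1) = 0xC8F8AF
s_6 = InvRound(s_5, k_0) = 0xE9CC8F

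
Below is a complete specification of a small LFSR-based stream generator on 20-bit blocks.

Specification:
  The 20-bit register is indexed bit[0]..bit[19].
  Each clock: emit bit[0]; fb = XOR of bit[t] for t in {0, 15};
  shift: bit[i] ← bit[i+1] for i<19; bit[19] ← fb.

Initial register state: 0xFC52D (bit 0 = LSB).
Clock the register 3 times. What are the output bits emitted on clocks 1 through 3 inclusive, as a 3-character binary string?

reg_0 = 0xFC52D
clock 1: out=1, reg = 0x7E296
clock 2: out=0, reg = 0xBF14B
clock 3: out=1, reg = 0x5F8A5

101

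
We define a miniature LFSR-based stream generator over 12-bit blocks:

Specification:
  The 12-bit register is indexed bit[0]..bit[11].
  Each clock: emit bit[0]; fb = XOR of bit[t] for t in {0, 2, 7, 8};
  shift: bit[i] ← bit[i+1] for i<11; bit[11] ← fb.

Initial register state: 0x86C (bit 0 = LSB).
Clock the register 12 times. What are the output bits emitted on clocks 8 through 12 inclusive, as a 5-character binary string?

00001

reg_0 = 0x86C
clock 1: out=0, reg = 0xC36
clock 2: out=0, reg = 0xE1B
clock 3: out=1, reg = 0xF0D
clock 4: out=1, reg = 0xF86
clock 5: out=0, reg = 0xFC3
clock 6: out=1, reg = 0xFE1
clock 7: out=1, reg = 0xFF0
clock 8: out=0, reg = 0x7F8
clock 9: out=0, reg = 0x3FC
clock 10: out=0, reg = 0x9FE
clock 11: out=0, reg = 0xCFF
clock 12: out=1, reg = 0xE7F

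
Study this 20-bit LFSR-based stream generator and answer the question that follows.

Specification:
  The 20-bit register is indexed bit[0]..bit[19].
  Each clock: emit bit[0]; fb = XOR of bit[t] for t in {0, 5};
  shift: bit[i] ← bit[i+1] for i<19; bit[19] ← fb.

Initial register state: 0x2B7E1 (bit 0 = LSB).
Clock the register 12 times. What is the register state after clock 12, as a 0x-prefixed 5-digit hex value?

0x25E2B

reg_0 = 0x2B7E1
clock 1: out=1, reg = 0x15BF0
clock 2: out=0, reg = 0x8ADF8
clock 3: out=0, reg = 0xC56FC
clock 4: out=0, reg = 0xE2B7E
clock 5: out=0, reg = 0xF15BF
clock 6: out=1, reg = 0x78ADF
clock 7: out=1, reg = 0xBC56F
clock 8: out=1, reg = 0x5E2B7
clock 9: out=1, reg = 0x2F15B
clock 10: out=1, reg = 0x978AD
clock 11: out=1, reg = 0x4BC56
clock 12: out=0, reg = 0x25E2B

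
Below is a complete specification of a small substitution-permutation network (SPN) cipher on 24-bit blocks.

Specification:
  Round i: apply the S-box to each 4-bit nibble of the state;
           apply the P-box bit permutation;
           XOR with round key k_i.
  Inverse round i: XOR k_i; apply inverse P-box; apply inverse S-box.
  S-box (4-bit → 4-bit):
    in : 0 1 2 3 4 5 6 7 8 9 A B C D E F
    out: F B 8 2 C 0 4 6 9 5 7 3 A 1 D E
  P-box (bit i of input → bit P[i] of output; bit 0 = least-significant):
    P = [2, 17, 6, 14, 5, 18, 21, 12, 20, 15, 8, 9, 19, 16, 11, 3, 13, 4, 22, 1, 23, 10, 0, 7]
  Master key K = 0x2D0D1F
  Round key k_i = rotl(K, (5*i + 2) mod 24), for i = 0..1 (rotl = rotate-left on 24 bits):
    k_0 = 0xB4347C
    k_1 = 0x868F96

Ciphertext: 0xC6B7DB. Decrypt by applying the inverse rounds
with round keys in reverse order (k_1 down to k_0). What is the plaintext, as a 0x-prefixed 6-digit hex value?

0x9AB9CE

s_0 = ciphertext = 0xC6B7DB
s_1 = InvRound(s_0, k_1) = 0x694529
s_2 = InvRound(s_1, k_0) = 0x9AB9CE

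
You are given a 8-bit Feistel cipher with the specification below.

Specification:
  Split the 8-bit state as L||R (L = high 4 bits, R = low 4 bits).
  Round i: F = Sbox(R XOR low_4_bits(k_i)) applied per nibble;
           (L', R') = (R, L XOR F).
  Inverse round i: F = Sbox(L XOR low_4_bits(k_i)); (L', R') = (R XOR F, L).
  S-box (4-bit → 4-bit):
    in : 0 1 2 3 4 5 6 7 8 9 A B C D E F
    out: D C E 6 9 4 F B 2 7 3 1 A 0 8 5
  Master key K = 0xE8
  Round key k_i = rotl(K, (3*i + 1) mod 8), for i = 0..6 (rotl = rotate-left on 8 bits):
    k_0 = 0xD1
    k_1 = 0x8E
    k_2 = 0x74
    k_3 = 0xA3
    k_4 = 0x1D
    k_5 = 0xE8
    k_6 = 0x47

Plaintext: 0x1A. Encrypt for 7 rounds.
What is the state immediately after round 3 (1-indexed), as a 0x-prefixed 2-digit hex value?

0x2F

s_0 = plaintext = 0x1A
s_1 = Round(s_0, k_0) = 0xA0
s_2 = Round(s_1, k_1) = 0x02
s_3 = Round(s_2, k_2) = 0x2F
s_4 = Round(s_3, k_3) = 0xF8
s_5 = Round(s_4, k_4) = 0x8B
s_6 = Round(s_5, k_5) = 0xBE
s_7 = Round(s_6, k_6) = 0xEC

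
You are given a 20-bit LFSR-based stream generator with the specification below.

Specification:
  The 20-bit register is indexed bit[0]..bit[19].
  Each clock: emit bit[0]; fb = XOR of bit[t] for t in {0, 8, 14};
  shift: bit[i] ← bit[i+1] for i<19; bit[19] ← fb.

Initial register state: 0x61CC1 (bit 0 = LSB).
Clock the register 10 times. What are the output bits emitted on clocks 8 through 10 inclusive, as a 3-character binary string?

100

reg_0 = 0x61CC1
clock 1: out=1, reg = 0xB0E60
clock 2: out=0, reg = 0x58730
clock 3: out=0, reg = 0xAC398
clock 4: out=0, reg = 0x561CC
clock 5: out=0, reg = 0x2B0E6
clock 6: out=0, reg = 0x15873
clock 7: out=1, reg = 0x0AC39
clock 8: out=1, reg = 0x8561C
clock 9: out=0, reg = 0xC2B0E
clock 10: out=0, reg = 0xE1587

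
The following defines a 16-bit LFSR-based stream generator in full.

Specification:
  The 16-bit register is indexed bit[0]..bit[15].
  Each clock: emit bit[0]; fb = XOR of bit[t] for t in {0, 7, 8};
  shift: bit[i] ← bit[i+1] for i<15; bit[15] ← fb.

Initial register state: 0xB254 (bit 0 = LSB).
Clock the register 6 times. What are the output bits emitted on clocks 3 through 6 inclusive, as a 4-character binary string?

reg_0 = 0xB254
clock 1: out=0, reg = 0x592A
clock 2: out=0, reg = 0xAC95
clock 3: out=1, reg = 0x564A
clock 4: out=0, reg = 0x2B25
clock 5: out=1, reg = 0x1592
clock 6: out=0, reg = 0x0AC9

1010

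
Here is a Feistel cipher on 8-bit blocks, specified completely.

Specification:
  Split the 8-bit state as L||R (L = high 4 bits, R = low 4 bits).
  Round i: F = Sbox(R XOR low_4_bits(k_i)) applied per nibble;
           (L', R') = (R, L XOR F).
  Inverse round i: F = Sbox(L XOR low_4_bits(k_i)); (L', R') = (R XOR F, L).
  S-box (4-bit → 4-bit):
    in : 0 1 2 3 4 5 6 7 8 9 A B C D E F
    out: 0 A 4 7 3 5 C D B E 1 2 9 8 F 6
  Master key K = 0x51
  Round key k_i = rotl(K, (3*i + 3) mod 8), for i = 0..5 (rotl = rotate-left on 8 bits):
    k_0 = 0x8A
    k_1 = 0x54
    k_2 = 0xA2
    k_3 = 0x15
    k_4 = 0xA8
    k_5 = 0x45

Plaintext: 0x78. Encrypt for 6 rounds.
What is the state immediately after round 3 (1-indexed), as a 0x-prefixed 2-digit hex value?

0x5E

s_0 = plaintext = 0x78
s_1 = Round(s_0, k_0) = 0x83
s_2 = Round(s_1, k_1) = 0x35
s_3 = Round(s_2, k_2) = 0x5E
s_4 = Round(s_3, k_3) = 0xE7
s_5 = Round(s_4, k_4) = 0x78
s_6 = Round(s_5, k_5) = 0x8F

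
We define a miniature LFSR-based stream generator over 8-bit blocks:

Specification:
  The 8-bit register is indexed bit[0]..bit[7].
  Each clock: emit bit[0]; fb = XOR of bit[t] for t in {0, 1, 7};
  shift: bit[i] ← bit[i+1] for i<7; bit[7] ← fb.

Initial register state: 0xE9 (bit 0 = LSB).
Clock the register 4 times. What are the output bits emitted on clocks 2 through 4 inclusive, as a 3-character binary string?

001

reg_0 = 0xE9
clock 1: out=1, reg = 0x74
clock 2: out=0, reg = 0x3A
clock 3: out=0, reg = 0x9D
clock 4: out=1, reg = 0x4E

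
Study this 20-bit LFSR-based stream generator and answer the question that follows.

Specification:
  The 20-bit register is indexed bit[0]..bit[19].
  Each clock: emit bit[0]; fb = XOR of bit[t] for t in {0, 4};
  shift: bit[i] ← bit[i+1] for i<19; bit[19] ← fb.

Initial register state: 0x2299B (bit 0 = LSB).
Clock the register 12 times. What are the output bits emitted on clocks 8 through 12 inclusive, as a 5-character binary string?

11001

reg_0 = 0x2299B
clock 1: out=1, reg = 0x114CD
clock 2: out=1, reg = 0x88A66
clock 3: out=0, reg = 0x44533
clock 4: out=1, reg = 0x22299
clock 5: out=1, reg = 0x1114C
clock 6: out=0, reg = 0x088A6
clock 7: out=0, reg = 0x04453
clock 8: out=1, reg = 0x02229
clock 9: out=1, reg = 0x81114
clock 10: out=0, reg = 0xC088A
clock 11: out=0, reg = 0x60445
clock 12: out=1, reg = 0xB0222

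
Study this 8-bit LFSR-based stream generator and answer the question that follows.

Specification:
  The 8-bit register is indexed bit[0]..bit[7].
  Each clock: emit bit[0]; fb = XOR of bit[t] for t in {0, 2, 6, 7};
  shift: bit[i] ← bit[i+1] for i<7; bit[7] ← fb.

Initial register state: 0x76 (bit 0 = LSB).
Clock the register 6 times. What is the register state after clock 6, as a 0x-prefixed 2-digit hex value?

0x39

reg_0 = 0x76
clock 1: out=0, reg = 0x3B
clock 2: out=1, reg = 0x9D
clock 3: out=1, reg = 0xCE
clock 4: out=0, reg = 0xE7
clock 5: out=1, reg = 0x73
clock 6: out=1, reg = 0x39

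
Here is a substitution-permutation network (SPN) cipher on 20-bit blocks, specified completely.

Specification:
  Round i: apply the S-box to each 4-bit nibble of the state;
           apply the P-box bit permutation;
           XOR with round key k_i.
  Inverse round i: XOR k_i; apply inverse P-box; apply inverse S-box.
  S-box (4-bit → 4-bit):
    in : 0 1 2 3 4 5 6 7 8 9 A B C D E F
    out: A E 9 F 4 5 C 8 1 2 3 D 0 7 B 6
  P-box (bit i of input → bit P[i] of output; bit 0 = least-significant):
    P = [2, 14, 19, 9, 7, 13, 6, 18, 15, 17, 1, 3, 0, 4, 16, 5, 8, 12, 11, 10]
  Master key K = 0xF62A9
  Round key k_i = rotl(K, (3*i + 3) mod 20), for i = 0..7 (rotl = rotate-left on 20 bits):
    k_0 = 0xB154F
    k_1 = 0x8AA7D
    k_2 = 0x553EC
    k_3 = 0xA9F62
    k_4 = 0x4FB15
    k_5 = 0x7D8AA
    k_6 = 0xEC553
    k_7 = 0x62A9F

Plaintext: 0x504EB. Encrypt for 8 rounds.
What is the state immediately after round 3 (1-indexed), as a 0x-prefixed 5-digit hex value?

s_0 = plaintext = 0x504EB
s_1 = Round(s_0, k_0) = 0x73EF9
s_2 = Round(s_1, k_1) = 0xB4E04
s_3 = Round(s_2, k_2) = 0xAFEE4
s_4 = Round(s_3, k_3) = 0x52EFA
s_5 = Round(s_4, k_4) = 0x61278
s_6 = Round(s_5, k_5) = 0x25496
s_7 = Round(s_6, k_6) = 0x7E250
s_8 = Round(s_7, k_7) = 0x6EC66

0xAFEE4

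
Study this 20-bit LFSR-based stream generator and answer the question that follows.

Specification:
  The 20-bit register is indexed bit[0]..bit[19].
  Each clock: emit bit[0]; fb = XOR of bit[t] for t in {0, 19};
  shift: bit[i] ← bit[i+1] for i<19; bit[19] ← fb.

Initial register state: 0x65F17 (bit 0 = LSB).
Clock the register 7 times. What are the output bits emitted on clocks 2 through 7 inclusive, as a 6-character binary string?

reg_0 = 0x65F17
clock 1: out=1, reg = 0xB2F8B
clock 2: out=1, reg = 0x597C5
clock 3: out=1, reg = 0xACBE2
clock 4: out=0, reg = 0xD65F1
clock 5: out=1, reg = 0x6B2F8
clock 6: out=0, reg = 0x3597C
clock 7: out=0, reg = 0x1ACBE

110100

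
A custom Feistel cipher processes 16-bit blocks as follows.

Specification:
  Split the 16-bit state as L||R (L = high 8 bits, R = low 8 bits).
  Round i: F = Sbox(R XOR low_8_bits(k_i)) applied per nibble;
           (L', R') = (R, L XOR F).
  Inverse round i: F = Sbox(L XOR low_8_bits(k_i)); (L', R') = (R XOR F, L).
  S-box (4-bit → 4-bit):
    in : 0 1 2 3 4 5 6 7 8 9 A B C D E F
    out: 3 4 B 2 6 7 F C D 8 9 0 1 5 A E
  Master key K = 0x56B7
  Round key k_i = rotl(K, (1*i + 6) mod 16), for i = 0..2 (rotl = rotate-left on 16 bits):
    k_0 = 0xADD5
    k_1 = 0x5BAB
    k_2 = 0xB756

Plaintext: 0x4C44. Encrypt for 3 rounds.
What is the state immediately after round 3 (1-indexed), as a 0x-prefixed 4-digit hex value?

0xB66B

s_0 = plaintext = 0x4C44
s_1 = Round(s_0, k_0) = 0x44C8
s_2 = Round(s_1, k_1) = 0xC8B6
s_3 = Round(s_2, k_2) = 0xB66B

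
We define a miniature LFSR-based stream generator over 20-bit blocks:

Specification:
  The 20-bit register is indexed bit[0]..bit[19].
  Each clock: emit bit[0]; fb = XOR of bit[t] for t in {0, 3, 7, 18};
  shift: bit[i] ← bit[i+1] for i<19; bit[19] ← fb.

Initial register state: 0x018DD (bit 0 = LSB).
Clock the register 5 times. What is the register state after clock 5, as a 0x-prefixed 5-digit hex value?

0xD80C6

reg_0 = 0x018DD
clock 1: out=1, reg = 0x80C6E
clock 2: out=0, reg = 0xC0637
clock 3: out=1, reg = 0x6031B
clock 4: out=1, reg = 0xB018D
clock 5: out=1, reg = 0xD80C6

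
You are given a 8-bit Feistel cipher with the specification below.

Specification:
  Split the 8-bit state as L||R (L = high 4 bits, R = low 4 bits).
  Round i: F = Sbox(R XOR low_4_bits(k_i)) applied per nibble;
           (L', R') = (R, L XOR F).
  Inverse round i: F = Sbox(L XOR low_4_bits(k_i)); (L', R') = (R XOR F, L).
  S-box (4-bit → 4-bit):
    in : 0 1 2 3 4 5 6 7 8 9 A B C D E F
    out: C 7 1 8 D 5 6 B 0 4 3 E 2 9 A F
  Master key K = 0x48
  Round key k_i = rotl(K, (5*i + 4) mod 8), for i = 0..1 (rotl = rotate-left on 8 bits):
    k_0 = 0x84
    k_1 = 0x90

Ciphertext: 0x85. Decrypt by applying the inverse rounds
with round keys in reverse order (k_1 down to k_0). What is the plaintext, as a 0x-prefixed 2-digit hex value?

0xF5

s_0 = ciphertext = 0x85
s_1 = InvRound(s_0, k_1) = 0x58
s_2 = InvRound(s_1, k_0) = 0xF5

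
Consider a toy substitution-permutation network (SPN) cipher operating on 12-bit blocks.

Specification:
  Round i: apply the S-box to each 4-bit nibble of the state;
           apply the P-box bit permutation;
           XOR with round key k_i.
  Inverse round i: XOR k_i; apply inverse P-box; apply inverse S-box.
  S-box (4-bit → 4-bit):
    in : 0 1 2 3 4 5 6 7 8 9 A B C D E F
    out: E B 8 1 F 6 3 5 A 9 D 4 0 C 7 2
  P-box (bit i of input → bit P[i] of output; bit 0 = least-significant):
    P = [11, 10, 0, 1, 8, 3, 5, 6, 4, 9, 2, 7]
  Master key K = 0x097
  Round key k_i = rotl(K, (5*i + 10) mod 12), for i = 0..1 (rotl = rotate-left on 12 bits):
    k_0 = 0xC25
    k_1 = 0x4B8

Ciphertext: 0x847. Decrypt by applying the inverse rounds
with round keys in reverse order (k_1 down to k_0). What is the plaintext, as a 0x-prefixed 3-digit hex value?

0xFB5

s_0 = ciphertext = 0x847
s_1 = InvRound(s_0, k_1) = 0xA04
s_2 = InvRound(s_1, k_0) = 0xFB5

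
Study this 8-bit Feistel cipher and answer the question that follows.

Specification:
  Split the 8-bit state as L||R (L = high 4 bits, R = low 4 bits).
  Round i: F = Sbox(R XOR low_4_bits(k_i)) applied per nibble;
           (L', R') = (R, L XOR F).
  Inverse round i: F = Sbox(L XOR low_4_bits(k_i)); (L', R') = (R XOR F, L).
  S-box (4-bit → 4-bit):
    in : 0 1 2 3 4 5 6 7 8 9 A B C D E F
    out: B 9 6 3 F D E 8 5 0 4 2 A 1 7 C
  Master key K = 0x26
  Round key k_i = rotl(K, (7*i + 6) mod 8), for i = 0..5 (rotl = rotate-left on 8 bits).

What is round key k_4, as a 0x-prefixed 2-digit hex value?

K = 0x26
k_0 = rotl(K, (7*0+6) mod 8) = rotl(K, 6) = 0x89
k_1 = rotl(K, (7*1+6) mod 8) = rotl(K, 5) = 0xC4
k_2 = rotl(K, (7*2+6) mod 8) = rotl(K, 4) = 0x62
k_3 = rotl(K, (7*3+6) mod 8) = rotl(K, 3) = 0x31
k_4 = rotl(K, (7*4+6) mod 8) = rotl(K, 2) = 0x98

0x98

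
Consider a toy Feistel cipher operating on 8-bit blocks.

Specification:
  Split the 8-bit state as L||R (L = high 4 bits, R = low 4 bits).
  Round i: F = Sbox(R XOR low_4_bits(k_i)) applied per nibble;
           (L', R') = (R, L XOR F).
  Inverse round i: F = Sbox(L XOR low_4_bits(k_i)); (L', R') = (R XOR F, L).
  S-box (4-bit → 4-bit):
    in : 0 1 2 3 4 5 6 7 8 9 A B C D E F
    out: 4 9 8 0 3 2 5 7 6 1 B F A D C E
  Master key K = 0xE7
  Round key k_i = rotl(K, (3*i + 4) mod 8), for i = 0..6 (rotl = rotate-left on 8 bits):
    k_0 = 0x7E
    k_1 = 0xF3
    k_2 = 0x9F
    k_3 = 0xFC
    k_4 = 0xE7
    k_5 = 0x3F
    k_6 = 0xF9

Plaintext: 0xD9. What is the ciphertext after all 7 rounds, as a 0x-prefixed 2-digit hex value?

0x66

s_0 = plaintext = 0xD9
s_1 = Round(s_0, k_0) = 0x9A
s_2 = Round(s_1, k_1) = 0xA8
s_3 = Round(s_2, k_2) = 0x8D
s_4 = Round(s_3, k_3) = 0xD1
s_5 = Round(s_4, k_4) = 0x18
s_6 = Round(s_5, k_5) = 0x86
s_7 = Round(s_6, k_6) = 0x66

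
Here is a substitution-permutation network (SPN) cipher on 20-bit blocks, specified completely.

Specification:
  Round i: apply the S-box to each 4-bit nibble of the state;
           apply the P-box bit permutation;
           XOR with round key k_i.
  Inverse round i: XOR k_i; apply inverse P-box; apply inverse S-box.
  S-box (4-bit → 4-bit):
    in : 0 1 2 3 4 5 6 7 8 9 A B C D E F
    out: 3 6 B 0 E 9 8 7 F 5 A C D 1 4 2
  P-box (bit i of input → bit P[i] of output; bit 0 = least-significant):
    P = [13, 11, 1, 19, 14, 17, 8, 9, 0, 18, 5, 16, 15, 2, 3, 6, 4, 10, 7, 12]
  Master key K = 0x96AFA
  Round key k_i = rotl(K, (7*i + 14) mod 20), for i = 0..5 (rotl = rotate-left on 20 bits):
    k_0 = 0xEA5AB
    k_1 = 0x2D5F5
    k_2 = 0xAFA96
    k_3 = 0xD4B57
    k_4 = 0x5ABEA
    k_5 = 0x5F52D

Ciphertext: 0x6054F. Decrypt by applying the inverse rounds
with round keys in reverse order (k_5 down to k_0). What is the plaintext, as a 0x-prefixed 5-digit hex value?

s_0 = ciphertext = 0x6054F
s_1 = InvRound(s_0, k_5) = 0x65B09
s_2 = InvRound(s_1, k_4) = 0xB5C09
s_3 = InvRound(s_2, k_3) = 0x24F4E
s_4 = InvRound(s_3, k_2) = 0x8C3E5
s_5 = InvRound(s_4, k_1) = 0x233A6
s_6 = InvRound(s_5, k_0) = 0xA7066

0xA7066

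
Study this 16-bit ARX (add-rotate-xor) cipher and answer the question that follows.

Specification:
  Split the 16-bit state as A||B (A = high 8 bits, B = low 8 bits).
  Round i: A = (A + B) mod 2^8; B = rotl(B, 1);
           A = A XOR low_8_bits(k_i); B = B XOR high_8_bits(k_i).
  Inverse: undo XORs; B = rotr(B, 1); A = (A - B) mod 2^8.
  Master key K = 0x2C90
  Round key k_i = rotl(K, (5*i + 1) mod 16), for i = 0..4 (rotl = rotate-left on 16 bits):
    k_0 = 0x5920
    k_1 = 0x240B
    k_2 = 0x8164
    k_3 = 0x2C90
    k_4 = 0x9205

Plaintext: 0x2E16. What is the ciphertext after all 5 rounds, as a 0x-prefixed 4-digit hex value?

0x81BA

s_0 = plaintext = 0x2E16
s_1 = Round(s_0, k_0) = 0x6475
s_2 = Round(s_1, k_1) = 0xD2CE
s_3 = Round(s_2, k_2) = 0xC41C
s_4 = Round(s_3, k_3) = 0x7014
s_5 = Round(s_4, k_4) = 0x81BA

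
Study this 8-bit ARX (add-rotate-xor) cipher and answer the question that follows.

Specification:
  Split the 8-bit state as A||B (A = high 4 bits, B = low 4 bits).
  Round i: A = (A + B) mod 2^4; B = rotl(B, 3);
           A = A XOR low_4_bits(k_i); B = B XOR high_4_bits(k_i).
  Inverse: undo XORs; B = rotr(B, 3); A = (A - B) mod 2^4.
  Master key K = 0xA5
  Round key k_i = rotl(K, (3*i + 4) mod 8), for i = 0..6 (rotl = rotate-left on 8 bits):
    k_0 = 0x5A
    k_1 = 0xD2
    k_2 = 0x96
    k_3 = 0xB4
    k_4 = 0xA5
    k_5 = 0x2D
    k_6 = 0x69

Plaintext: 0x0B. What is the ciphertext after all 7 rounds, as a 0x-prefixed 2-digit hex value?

0x8F

s_0 = plaintext = 0x0B
s_1 = Round(s_0, k_0) = 0x18
s_2 = Round(s_1, k_1) = 0xB9
s_3 = Round(s_2, k_2) = 0x25
s_4 = Round(s_3, k_3) = 0x31
s_5 = Round(s_4, k_4) = 0x12
s_6 = Round(s_5, k_5) = 0xE3
s_7 = Round(s_6, k_6) = 0x8F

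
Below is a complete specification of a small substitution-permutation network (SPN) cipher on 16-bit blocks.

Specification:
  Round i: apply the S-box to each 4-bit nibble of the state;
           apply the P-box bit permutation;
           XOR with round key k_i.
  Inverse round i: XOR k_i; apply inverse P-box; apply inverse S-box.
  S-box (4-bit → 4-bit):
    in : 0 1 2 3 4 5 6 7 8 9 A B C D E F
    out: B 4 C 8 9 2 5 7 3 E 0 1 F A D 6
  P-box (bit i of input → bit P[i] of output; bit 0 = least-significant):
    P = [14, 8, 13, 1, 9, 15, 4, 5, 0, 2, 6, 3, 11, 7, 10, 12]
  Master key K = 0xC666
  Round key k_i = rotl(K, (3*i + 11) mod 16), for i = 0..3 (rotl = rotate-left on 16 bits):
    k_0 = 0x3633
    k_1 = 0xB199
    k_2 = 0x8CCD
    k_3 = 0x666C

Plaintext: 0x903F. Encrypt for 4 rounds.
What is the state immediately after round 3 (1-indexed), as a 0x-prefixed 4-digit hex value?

s_0 = plaintext = 0x903F
s_1 = Round(s_0, k_0) = 0x039E
s_2 = Round(s_1, k_1) = 0x4923
s_3 = Round(s_2, k_2) = 0x94B3
s_4 = Round(s_3, k_3) = 0x70E7

0x94B3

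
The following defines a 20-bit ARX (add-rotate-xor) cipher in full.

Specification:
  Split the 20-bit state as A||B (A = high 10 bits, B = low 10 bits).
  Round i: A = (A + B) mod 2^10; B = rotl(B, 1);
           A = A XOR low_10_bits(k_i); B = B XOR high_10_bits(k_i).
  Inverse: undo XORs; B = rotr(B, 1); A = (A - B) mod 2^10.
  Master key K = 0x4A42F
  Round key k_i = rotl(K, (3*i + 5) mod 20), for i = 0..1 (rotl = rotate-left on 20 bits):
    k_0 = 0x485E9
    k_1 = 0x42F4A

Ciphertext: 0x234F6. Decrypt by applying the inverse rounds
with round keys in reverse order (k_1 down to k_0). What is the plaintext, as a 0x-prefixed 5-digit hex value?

s_0 = ciphertext = 0x234F6
s_1 = InvRound(s_0, k_1) = 0x326FE
s_2 = InvRound(s_1, k_0) = 0x4C7EF

0x4C7EF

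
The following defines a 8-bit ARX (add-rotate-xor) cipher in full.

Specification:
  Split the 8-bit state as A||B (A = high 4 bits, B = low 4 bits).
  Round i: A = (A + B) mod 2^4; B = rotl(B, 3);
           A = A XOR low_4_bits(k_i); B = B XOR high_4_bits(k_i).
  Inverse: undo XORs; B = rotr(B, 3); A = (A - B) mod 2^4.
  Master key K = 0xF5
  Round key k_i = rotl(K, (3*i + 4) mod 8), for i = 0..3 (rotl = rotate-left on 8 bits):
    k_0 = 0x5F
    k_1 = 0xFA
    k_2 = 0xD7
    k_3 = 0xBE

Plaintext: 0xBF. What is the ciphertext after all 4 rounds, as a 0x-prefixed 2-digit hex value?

s_0 = plaintext = 0xBF
s_1 = Round(s_0, k_0) = 0x5A
s_2 = Round(s_1, k_1) = 0x5A
s_3 = Round(s_2, k_2) = 0x88
s_4 = Round(s_3, k_3) = 0xEF

0xEF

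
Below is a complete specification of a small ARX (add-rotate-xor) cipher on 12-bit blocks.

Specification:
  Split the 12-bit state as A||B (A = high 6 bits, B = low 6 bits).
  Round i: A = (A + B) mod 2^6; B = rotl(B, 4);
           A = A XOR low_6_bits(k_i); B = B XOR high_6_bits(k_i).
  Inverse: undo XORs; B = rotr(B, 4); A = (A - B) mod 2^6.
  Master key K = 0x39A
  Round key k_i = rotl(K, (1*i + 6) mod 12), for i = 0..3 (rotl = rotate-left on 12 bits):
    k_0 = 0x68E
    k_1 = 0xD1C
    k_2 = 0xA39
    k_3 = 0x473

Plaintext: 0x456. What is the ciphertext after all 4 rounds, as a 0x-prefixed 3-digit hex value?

s_0 = plaintext = 0x456
s_1 = Round(s_0, k_0) = 0xA7F
s_2 = Round(s_1, k_1) = 0xD0B
s_3 = Round(s_2, k_2) = 0x19A
s_4 = Round(s_3, k_3) = 0x4F7

0x4F7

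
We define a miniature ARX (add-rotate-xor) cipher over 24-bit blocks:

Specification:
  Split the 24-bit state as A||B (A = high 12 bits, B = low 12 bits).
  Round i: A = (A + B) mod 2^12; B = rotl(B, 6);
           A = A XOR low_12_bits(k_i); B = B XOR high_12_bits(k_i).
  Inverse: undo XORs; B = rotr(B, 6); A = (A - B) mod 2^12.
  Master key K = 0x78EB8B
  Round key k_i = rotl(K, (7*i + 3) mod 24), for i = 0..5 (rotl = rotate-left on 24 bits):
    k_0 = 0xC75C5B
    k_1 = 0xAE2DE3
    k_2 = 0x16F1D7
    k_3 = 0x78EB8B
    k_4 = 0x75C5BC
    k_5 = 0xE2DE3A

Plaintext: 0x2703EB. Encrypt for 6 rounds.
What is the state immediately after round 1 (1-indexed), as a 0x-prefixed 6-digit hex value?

s_0 = plaintext = 0x2703EB
s_1 = Round(s_0, k_0) = 0xA006BA
s_2 = Round(s_1, k_1) = 0xD59478
s_3 = Round(s_2, k_2) = 0x006F7E
s_4 = Round(s_3, k_3) = 0x40F833
s_5 = Round(s_4, k_4) = 0x9FEBBC
s_6 = Round(s_5, k_5) = 0xB80103

0xA006BA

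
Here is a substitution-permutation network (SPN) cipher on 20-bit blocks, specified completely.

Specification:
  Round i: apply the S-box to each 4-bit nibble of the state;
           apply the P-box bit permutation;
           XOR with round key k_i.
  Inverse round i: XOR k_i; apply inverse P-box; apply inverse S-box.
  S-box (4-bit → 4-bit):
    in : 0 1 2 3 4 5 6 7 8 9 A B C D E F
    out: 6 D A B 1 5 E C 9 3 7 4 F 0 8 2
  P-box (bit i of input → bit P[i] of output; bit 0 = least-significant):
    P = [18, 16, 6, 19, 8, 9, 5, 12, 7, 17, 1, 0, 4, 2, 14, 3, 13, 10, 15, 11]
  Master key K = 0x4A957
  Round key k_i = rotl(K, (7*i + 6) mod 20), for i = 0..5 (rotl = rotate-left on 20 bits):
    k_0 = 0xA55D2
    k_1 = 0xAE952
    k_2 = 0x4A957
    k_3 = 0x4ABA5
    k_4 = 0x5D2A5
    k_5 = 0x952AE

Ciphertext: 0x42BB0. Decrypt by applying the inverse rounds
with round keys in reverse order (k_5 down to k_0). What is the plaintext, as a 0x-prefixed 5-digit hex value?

0x28D7A

s_0 = ciphertext = 0x42BB0
s_1 = InvRound(s_0, k_5) = 0x8CB83
s_2 = InvRound(s_1, k_4) = 0xEFB13
s_3 = InvRound(s_2, k_3) = 0xDAA7E
s_4 = InvRound(s_3, k_2) = 0xDEEA2
s_5 = InvRound(s_4, k_1) = 0xF49AA
s_6 = InvRound(s_5, k_0) = 0x28D7A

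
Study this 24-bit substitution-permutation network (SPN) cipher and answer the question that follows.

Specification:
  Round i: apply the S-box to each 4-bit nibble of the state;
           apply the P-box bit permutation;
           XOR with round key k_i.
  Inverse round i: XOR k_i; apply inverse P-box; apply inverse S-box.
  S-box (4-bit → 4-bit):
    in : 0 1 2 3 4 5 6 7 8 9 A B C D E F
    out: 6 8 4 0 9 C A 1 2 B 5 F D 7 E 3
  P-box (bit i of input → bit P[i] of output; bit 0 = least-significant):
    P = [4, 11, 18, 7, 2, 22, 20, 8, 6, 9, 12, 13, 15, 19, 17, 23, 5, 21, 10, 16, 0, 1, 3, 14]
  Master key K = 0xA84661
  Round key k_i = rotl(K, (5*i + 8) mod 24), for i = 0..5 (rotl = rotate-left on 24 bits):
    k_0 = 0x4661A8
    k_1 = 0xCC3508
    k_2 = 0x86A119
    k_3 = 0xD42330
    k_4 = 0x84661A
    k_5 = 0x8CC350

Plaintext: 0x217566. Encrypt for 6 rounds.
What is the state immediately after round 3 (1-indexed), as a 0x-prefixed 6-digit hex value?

s_0 = plaintext = 0x217566
s_1 = Round(s_0, k_0) = 0x07D820
s_2 = Round(s_1, k_1) = 0xD2BF22
s_3 = Round(s_2, k_2) = 0x182752
s_4 = Round(s_3, k_3) = 0xE26270
s_5 = Round(s_4, k_4) = 0x083A14
s_6 = Round(s_5, k_5) = 0xACD28A

0x182752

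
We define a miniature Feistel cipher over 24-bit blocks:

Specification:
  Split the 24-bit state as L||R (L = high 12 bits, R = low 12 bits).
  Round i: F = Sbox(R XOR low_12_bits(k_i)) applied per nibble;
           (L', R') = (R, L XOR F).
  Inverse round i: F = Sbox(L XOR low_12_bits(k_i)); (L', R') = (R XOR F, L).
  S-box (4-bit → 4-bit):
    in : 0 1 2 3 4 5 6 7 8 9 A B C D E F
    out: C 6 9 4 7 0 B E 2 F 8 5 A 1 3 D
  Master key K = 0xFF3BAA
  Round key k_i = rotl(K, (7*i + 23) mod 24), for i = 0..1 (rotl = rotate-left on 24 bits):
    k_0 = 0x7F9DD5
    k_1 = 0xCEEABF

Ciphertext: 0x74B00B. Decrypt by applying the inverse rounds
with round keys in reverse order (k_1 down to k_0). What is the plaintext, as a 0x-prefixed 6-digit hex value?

0xD841DC

s_0 = ciphertext = 0x74B00B
s_1 = InvRound(s_0, k_1) = 0x1DC74B
s_2 = InvRound(s_1, k_0) = 0xD841DC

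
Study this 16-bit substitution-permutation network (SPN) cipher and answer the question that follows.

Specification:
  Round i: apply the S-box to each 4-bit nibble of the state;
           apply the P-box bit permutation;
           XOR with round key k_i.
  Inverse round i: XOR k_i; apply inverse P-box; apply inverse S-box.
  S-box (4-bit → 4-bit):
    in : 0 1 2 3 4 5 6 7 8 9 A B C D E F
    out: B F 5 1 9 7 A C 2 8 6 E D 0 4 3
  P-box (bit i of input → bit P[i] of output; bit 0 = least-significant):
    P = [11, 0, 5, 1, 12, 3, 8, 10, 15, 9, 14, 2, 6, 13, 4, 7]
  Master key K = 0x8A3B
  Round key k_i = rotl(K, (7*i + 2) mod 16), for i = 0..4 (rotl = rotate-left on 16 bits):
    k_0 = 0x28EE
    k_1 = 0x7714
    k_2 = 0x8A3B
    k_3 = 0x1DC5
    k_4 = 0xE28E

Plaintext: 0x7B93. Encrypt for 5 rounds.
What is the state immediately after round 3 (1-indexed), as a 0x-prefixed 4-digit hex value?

s_0 = plaintext = 0x7B93
s_1 = Round(s_0, k_0) = 0x667A
s_2 = Round(s_1, k_1) = 0x50B1
s_3 = Round(s_2, k_2) = 0x2544
s_4 = Round(s_3, k_3) = 0xC397
s_5 = Round(s_4, k_4) = 0x667C

0x2544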